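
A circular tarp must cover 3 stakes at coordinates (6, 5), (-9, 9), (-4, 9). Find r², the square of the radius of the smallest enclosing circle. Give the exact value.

60.25

Call the three points A, B, C in the order given.
Side lengths²: AB² = 241, AC² = 116, BC² = 25.
Since AB² = 241 ≥ 116 + 25 = 141, the angle opposite AB is not acute, so the smallest enclosing circle has AB as diameter.
Centre = midpoint of AB = (-1.5, 7), r² = 241/4 = 60.25.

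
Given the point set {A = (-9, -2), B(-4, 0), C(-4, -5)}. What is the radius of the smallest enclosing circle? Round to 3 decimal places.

3.140

Side lengths²: AB² = 29, AC² = 34, BC² = 25.
Since AC² = 34 < 29 + 25 = 54, the triangle is acute, so the smallest enclosing circle is the circumcircle.
Circumcentre = (-5.9, -2.5), r² = 9.86.
r = √(9.86) ≈ 3.140.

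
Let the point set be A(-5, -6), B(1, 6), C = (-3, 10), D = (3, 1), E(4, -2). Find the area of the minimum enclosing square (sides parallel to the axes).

256

The bounding box has width 9 and height 16.
An axis-aligned square enclosing the set must have side ≥ max(width, height).
So the minimum side is max(9, 16) = 16.
Area = 16² = 256.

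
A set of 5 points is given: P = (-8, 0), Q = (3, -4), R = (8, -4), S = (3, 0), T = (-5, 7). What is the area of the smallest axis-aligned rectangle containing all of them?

176

x ranges over [-8, 8], width 16.
y ranges over [-4, 7], height 11.
Area = 16 × 11 = 176.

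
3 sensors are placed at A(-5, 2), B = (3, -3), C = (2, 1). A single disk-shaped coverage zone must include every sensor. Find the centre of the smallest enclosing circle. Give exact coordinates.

(-1, -0.5)

Side lengths²: AB² = 89, AC² = 50, BC² = 17.
Since AB² = 89 ≥ 50 + 17 = 67, the angle opposite AB is not acute, so the smallest enclosing circle has AB as diameter.
Centre = midpoint of AB = (-1, -0.5), r² = 89/4 = 22.25.
Centre = (-1, -0.5).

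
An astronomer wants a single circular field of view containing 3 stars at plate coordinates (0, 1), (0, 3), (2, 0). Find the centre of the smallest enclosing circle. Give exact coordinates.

Call the three points A, B, C in the order given.
Side lengths²: AB² = 4, AC² = 5, BC² = 13.
Since BC² = 13 ≥ 5 + 4 = 9, the angle opposite BC is not acute, so the smallest enclosing circle has BC as diameter.
Centre = midpoint of BC = (1, 1.5), r² = 13/4 = 3.25.
Centre = (1, 1.5).

(1, 1.5)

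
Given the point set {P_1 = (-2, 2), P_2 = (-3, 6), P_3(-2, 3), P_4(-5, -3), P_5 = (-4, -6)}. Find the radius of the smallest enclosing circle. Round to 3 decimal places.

A smallest enclosing disk is always determined by at most three of the input points on its boundary.
The farthest pair is P_2–P_5 with squared distance 145. The circle on this segment as diameter has centre (-3.5, 0) and r² = 145/4 = 36.25.
Check P_1: distance² to centre = 6.25 ≤ 36.25, so it lies inside.
All remaining points lie in this disk, and no smaller disk contains both endpoints, so this is the minimum enclosing circle.
r = √(36.25) ≈ 6.021.

6.021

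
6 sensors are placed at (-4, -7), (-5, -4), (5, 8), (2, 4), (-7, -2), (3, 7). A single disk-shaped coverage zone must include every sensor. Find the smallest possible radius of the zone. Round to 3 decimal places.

8.746

The minimum enclosing circle of a finite set is fixed by two of the points (as a diameter) or three (as a circumcircle).
The farthest pair is (-4, -7)–(5, 8) with squared distance 306. The circle on this segment as diameter has centre (0.5, 0.5) and r² = 306/4 = 76.5.
Check (-5, -4): distance² to centre = 50.5 ≤ 76.5, so it lies inside.
All remaining points lie in this disk, and no smaller disk contains both endpoints, so this is the minimum enclosing circle.
r = √(76.5) ≈ 8.746.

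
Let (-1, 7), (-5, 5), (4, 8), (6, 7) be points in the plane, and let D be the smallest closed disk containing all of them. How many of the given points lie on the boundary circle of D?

2

By Welzl's lemma the MEC is supported by two points (diametrically opposite) or three points (on a circumcircle).
The farthest pair is (-5, 5)–(6, 7) with squared distance 125. The circle on this segment as diameter has centre (0.5, 6) and r² = 125/4 = 31.25.
Check (-1, 7): distance² to centre = 3.25 ≤ 31.25, so it lies inside.
All remaining points lie in this disk, and no smaller disk contains both endpoints, so this is the minimum enclosing circle.
The points at distance exactly r from the centre are (-5, 5), (6, 7) — 2 points.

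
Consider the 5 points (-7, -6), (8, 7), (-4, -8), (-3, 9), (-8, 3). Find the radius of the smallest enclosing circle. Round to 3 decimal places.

9.925

The minimum enclosing circle of a finite set is fixed by two of the points (as a diameter) or three (as a circumcircle).
The farthest pair is (-7, -6)–(8, 7) with squared distance 394. The circle on this segment as diameter has centre (0.5, 0.5) and r² = 394/4 = 98.5.
Check (-4, -8): distance² to centre = 92.5 ≤ 98.5, so it lies inside.
All remaining points lie in this disk, and no smaller disk contains both endpoints, so this is the minimum enclosing circle.
r = √(98.5) ≈ 9.925.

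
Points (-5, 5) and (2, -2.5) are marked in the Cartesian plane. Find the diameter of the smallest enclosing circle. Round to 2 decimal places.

The smallest circle enclosing two points has them as diameter endpoints.
Centre = midpoint = (-1.5, 1.25); r² = |(-5, 5)−(2, -2.5)|²/4 = 105.25/4 = 26.3125.
Diameter = 2r = 2√(26.3125) ≈ 10.26.

10.26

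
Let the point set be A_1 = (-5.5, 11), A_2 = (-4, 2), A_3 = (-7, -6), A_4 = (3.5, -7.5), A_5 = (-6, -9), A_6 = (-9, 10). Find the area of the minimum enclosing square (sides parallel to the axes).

The bounding box has width 12.5 and height 20.
An axis-aligned square enclosing the set must have side ≥ max(width, height).
So the minimum side is max(12.5, 20) = 20.
Area = 20² = 400.

400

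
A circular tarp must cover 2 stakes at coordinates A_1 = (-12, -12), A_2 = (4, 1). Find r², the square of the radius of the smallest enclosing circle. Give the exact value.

The smallest circle enclosing two points has them as diameter endpoints.
Centre = midpoint = (-4, -5.5); r² = |A_1A_2|²/4 = 425/4 = 106.25.

106.25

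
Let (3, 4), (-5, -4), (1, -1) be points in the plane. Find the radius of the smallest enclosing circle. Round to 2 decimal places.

5.66

Call the three points A, B, C in the order given.
Side lengths²: AB² = 128, AC² = 29, BC² = 45.
Since AB² = 128 ≥ 45 + 29 = 74, the angle opposite AB is not acute, so the smallest enclosing circle has AB as diameter.
Centre = midpoint of AB = (-1, 0), r² = 128/4 = 32.
r = √32 ≈ 5.66.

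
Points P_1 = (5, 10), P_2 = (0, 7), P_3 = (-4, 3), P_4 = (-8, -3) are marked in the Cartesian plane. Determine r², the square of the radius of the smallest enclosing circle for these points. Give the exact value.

84.5

The farthest pair is P_1–P_4 with squared distance 338. The circle on this segment as diameter has centre (-1.5, 3.5) and r² = 338/4 = 84.5.
Check P_2: distance² to centre = 14.5 ≤ 84.5, so it lies inside.
All remaining points lie in this disk, and no smaller disk contains both endpoints, so this is the minimum enclosing circle.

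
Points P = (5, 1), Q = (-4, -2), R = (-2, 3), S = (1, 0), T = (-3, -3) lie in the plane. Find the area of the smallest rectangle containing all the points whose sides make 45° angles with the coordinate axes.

In coordinates u = x + y, v = x − y the rectangle is axis-aligned; the map (x,y)→(u,v) scales areas by 2.
u-values: 6, -6, 1, 1, -6; range = 6 − (-6) = 12.
v-values: 4, -2, -5, 1, 0; range = 4 − (-5) = 9.
Area = (12 × 9) / 2 = 54.

54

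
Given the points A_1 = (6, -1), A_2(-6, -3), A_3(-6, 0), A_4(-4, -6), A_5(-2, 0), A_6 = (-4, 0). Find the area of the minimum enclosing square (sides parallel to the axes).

144

The bounding box has width 12 and height 6.
An axis-aligned square enclosing the set must have side ≥ max(width, height).
So the minimum side is max(12, 6) = 12.
Area = 12² = 144.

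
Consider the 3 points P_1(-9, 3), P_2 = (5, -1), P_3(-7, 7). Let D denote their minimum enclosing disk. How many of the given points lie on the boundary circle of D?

Side lengths²: P_1P_2² = 212, P_1P_3² = 20, P_2P_3² = 208.
Since P_1P_2² = 212 < 208 + 20 = 228, the triangle is acute, so the smallest enclosing circle is the circumcircle.
Circumcentre = (-1.75, 1.875), r² = 53.828125.
The points at distance exactly r from the centre are P_1, P_2, P_3 — 3 points.

3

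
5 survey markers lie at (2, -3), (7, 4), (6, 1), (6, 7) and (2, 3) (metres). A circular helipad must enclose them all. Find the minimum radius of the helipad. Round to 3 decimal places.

5.385

The minimum enclosing circle of a finite set is fixed by two of the points (as a diameter) or three (as a circumcircle).
The farthest pair is (2, -3)–(6, 7) with squared distance 116. The circle on this segment as diameter has centre (4, 2) and r² = 116/4 = 29.
Check (7, 4): distance² to centre = 13 ≤ 29, so it lies inside.
All remaining points lie in this disk, and no smaller disk contains both endpoints, so this is the minimum enclosing circle.
r = √29 ≈ 5.385.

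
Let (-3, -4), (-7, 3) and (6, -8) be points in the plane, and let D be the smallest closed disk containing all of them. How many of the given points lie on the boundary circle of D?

2

Call the three points A, B, C in the order given.
Side lengths²: AB² = 65, AC² = 97, BC² = 290.
Since BC² = 290 ≥ 97 + 65 = 162, the angle opposite BC is not acute, so the smallest enclosing circle has BC as diameter.
Centre = midpoint of BC = (-0.5, -2.5), r² = 290/4 = 72.5.
The points at distance exactly r from the centre are (-7, 3), (6, -8) — 2 points.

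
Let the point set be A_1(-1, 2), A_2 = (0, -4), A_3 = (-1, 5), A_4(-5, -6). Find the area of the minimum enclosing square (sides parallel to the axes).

121

The bounding box has width 5 and height 11.
An axis-aligned square enclosing the set must have side ≥ max(width, height).
So the minimum side is max(5, 11) = 11.
Area = 11² = 121.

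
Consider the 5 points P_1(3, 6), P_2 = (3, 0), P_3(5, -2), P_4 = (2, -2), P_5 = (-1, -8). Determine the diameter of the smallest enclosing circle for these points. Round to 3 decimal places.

14.560

The farthest pair is P_1–P_5 with squared distance 212. The circle on this segment as diameter has centre (1, -1) and r² = 212/4 = 53.
Check P_2: distance² to centre = 5 ≤ 53, so it lies inside.
All remaining points lie in this disk, and no smaller disk contains both endpoints, so this is the minimum enclosing circle.
Diameter = 2r = 2√53 ≈ 14.560.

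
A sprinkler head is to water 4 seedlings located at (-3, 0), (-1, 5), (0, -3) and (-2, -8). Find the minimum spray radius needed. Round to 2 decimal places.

6.52

The farthest pair is (-1, 5)–(-2, -8) with squared distance 170. The circle on this segment as diameter has centre (-1.5, -1.5) and r² = 170/4 = 42.5.
Check (-3, 0): distance² to centre = 4.5 ≤ 42.5, so it lies inside.
All remaining points lie in this disk, and no smaller disk contains both endpoints, so this is the minimum enclosing circle.
r = √(42.5) ≈ 6.52.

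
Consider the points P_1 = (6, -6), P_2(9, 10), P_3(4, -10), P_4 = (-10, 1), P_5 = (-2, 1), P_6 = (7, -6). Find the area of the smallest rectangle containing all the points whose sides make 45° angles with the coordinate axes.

In coordinates u = x + y, v = x − y the rectangle is axis-aligned; the map (x,y)→(u,v) scales areas by 2.
u-values: 0, 19, -6, -9, -1, 1; range = 19 − (-9) = 28.
v-values: 12, -1, 14, -11, -3, 13; range = 14 − (-11) = 25.
Area = (28 × 25) / 2 = 350.

350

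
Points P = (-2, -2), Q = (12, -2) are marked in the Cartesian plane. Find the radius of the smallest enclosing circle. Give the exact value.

The smallest circle enclosing two points has them as diameter endpoints.
Centre = midpoint = (5, -2); r² = |PQ|²/4 = 196/4 = 49.
r = √49 = 7.

7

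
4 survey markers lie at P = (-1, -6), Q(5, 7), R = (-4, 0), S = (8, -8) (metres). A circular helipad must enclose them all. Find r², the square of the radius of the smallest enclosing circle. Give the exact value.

65

By Welzl's lemma the MEC is supported by two points (diametrically opposite) or three points (on a circumcircle).
The minimum enclosing circle is determined by three boundary points: Q, R, S.
Their circumcentre is (4, -1) with r² = 65.
The farthest remaining point P is at distance² 50 ≤ 65.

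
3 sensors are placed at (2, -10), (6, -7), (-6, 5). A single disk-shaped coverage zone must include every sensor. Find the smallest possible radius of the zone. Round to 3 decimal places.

8.586

Call the three points A, B, C in the order given.
Side lengths²: AB² = 25, AC² = 289, BC² = 288.
Since AC² = 289 < 288 + 25 = 313, the triangle is acute, so the smallest enclosing circle is the circumcircle.
Circumcentre = (-13/14, -27/14), r² = 7225/98.
r = √(7225/98) ≈ 8.586.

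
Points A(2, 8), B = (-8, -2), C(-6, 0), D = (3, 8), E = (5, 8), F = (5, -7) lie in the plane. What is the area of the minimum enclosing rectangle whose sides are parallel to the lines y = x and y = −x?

In coordinates u = x + y, v = x − y the rectangle is axis-aligned; the map (x,y)→(u,v) scales areas by 2.
u-values: 10, -10, -6, 11, 13, -2; range = 13 − (-10) = 23.
v-values: -6, -6, -6, -5, -3, 12; range = 12 − (-6) = 18.
Area = (23 × 18) / 2 = 207.

207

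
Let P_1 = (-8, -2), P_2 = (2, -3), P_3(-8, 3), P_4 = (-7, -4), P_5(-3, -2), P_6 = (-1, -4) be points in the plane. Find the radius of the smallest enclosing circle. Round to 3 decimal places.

5.831

A smallest enclosing disk is always determined by at most three of the input points on its boundary.
The farthest pair is P_2–P_3 with squared distance 136. The circle on this segment as diameter has centre (-3, 0) and r² = 136/4 = 34.
Check P_1: distance² to centre = 29 ≤ 34, so it lies inside.
All remaining points lie in this disk, and no smaller disk contains both endpoints, so this is the minimum enclosing circle.
r = √34 ≈ 5.831.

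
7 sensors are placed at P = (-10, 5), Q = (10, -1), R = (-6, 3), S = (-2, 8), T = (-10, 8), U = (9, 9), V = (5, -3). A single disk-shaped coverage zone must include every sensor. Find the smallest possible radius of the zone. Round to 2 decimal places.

10.97

A smallest enclosing disk is always determined by at most three of the input points on its boundary.
The farthest pair is Q–T with squared distance 481. The circle on this segment as diameter has centre (0, 3.5) and r² = 481/4 = 120.25.
Check P: distance² to centre = 102.25 ≤ 120.25, so it lies inside.
All remaining points lie in this disk, and no smaller disk contains both endpoints, so this is the minimum enclosing circle.
r = √(120.25) ≈ 10.97.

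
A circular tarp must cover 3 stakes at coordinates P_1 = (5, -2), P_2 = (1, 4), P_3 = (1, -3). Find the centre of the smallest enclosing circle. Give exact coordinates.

Side lengths²: P_1P_2² = 52, P_1P_3² = 17, P_2P_3² = 49.
Since P_1P_2² = 52 < 49 + 17 = 66, the triangle is acute, so the smallest enclosing circle is the circumcircle.
Circumcentre = (2.25, 0.5), r² = 13.8125.
Centre = (2.25, 0.5).

(2.25, 0.5)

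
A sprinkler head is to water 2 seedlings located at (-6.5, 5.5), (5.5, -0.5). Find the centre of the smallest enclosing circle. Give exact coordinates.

The smallest circle enclosing two points has them as diameter endpoints.
Centre = midpoint = (-0.5, 2.5); r² = |(-6.5, 5.5)−(5.5, -0.5)|²/4 = 180/4 = 45.
Centre = (-0.5, 2.5).

(-0.5, 2.5)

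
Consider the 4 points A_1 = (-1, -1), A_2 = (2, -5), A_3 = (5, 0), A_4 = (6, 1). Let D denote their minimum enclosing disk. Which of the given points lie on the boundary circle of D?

The minimum enclosing circle of a finite set is fixed by two of the points (as a diameter) or three (as a circumcircle).
The minimum enclosing circle is determined by three boundary points: A_1, A_2, A_4.
Their circumcentre is (97/34, -21/17) with r² = 17225/1156.
The farthest remaining point A_3 is at distance² 7093/1156 ≤ 17225/1156.
The points at distance exactly r from the centre are A_1, A_2, A_4 — 3 points.

A_1, A_2, A_4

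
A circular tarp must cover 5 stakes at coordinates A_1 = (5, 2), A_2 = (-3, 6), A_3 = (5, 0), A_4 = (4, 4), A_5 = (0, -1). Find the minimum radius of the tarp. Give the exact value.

The farthest pair is A_2–A_3 with squared distance 100. The circle on this segment as diameter has centre (1, 3) and r² = 100/4 = 25.
Check A_1: distance² to centre = 17 ≤ 25, so it lies inside.
All remaining points lie in this disk, and no smaller disk contains both endpoints, so this is the minimum enclosing circle.
r = √25 = 5.

5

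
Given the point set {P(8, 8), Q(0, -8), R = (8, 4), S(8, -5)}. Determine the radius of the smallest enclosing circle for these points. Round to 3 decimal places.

The minimum enclosing circle of a finite set is fixed by two of the points (as a diameter) or three (as a circumcircle).
The farthest pair is P–Q with squared distance 320. The circle on this segment as diameter has centre (4, 0) and r² = 320/4 = 80.
Check R: distance² to centre = 32 ≤ 80, so it lies inside.
All remaining points lie in this disk, and no smaller disk contains both endpoints, so this is the minimum enclosing circle.
r = √80 ≈ 8.944.

8.944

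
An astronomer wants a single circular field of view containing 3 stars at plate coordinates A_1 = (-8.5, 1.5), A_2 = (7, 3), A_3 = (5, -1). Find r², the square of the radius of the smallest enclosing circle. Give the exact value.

Side lengths²: A_1A_2² = 242.5, A_1A_3² = 188.5, A_2A_3² = 20.
Since A_1A_2² = 242.5 ≥ 188.5 + 20 = 208.5, the angle opposite A_1A_2 is not acute, so the smallest enclosing circle has A_1A_2 as diameter.
Centre = midpoint of A_1A_2 = (-0.75, 2.25), r² = 242.5/4 = 60.625.

60.625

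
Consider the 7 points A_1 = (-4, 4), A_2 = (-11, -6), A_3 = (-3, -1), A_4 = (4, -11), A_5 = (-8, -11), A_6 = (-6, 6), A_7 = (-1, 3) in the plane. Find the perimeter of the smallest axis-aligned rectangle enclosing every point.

64

Width = max x − min x = 4 − (-11) = 15.
Height = max y − min y = 6 − (-11) = 17.
Perimeter = 2(15 + 17) = 64.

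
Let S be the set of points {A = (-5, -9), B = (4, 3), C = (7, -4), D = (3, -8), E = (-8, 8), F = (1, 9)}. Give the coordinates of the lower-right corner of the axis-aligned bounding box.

x-range [-8, 7], y-range [-9, 9].
The lower-right corner is (7, -9).

(7, -9)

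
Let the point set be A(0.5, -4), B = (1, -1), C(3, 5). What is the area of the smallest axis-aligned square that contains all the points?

The bounding box has width 2.5 and height 9.
An axis-aligned square enclosing the set must have side ≥ max(width, height).
So the minimum side is max(2.5, 9) = 9.
Area = 9² = 81.

81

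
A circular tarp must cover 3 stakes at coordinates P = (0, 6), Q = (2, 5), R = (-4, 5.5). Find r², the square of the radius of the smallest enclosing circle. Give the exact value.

Side lengths²: PQ² = 5, PR² = 16.25, QR² = 36.25.
Since QR² = 36.25 ≥ 16.25 + 5 = 21.25, the angle opposite QR is not acute, so the smallest enclosing circle has QR as diameter.
Centre = midpoint of QR = (-1, 5.25), r² = 36.25/4 = 9.0625.

9.0625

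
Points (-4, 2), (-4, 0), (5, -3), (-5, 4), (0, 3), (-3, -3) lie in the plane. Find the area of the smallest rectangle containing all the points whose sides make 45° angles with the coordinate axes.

76.5

In coordinates u = x + y, v = x − y the rectangle is axis-aligned; the map (x,y)→(u,v) scales areas by 2.
u-values: -2, -4, 2, -1, 3, -6; range = 3 − (-6) = 9.
v-values: -6, -4, 8, -9, -3, 0; range = 8 − (-9) = 17.
Area = (9 × 17) / 2 = 76.5.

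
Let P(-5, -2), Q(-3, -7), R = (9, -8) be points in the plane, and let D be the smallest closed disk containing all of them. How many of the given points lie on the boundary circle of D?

Side lengths²: PQ² = 29, PR² = 232, QR² = 145.
Since PR² = 232 ≥ 145 + 29 = 174, the angle opposite PR is not acute, so the smallest enclosing circle has PR as diameter.
Centre = midpoint of PR = (2, -5), r² = 232/4 = 58.
The points at distance exactly r from the centre are P, R — 2 points.

2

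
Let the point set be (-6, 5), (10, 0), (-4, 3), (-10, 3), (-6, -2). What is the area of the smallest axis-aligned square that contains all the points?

The bounding box has width 20 and height 7.
An axis-aligned square enclosing the set must have side ≥ max(width, height).
So the minimum side is max(20, 7) = 20.
Area = 20² = 400.

400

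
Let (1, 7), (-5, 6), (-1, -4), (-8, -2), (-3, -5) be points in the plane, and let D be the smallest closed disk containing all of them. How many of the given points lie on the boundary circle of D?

The minimum enclosing circle is determined by three boundary points: (1, 7), (-8, -2), (-3, -5).
Their circumcentre is (-2.5, 1.5) with r² = 42.5.
The farthest remaining point (-1, -4) is at distance² 32.5 ≤ 42.5.
The points at distance exactly r from the centre are (1, 7), (-8, -2), (-3, -5) — 3 points.

3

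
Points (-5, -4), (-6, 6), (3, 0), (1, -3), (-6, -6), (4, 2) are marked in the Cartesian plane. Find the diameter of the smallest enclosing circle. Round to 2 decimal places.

The minimum enclosing circle of a finite set is fixed by two of the points (as a diameter) or three (as a circumcircle).
The minimum enclosing circle is determined by three boundary points: (-6, 6), (-6, -6), (4, 2).
Their circumcentre is (-2.6, 0) with r² = 47.56.
The farthest remaining point (3, 0) is at distance² 31.36 ≤ 47.56.
Diameter = 2r = 2√(47.56) ≈ 13.79.

13.79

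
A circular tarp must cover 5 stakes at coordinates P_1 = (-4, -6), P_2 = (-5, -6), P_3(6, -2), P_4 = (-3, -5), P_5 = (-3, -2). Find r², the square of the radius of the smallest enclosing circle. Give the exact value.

The farthest pair is P_2–P_3 with squared distance 137. The circle on this segment as diameter has centre (0.5, -4) and r² = 137/4 = 34.25.
Check P_1: distance² to centre = 24.25 ≤ 34.25, so it lies inside.
All remaining points lie in this disk, and no smaller disk contains both endpoints, so this is the minimum enclosing circle.

34.25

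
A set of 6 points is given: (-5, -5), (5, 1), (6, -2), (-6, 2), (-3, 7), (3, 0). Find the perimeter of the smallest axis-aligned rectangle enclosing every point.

Width = max x − min x = 6 − (-6) = 12.
Height = max y − min y = 7 − (-5) = 12.
Perimeter = 2(12 + 12) = 48.

48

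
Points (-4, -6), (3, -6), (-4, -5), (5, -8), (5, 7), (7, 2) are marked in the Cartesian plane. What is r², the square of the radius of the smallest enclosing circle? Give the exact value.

10625/162

The minimum enclosing circle of a finite set is fixed by two of the points (as a diameter) or three (as a circumcircle).
The minimum enclosing circle is determined by three boundary points: (-4, -6), (5, -8), (5, 7).
Their circumcentre is (35/18, -0.5) with r² = 10625/162.
The farthest remaining point (-4, -5) is at distance² 9005/162 ≤ 10625/162.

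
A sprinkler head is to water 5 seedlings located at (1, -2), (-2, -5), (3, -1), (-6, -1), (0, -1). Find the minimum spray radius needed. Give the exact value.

4.5

A smallest enclosing disk is always determined by at most three of the input points on its boundary.
The farthest pair is (3, -1)–(-6, -1) with squared distance 81. The circle on this segment as diameter has centre (-1.5, -1) and r² = 81/4 = 20.25.
Check (1, -2): distance² to centre = 7.25 ≤ 20.25, so it lies inside.
All remaining points lie in this disk, and no smaller disk contains both endpoints, so this is the minimum enclosing circle.
r = √(20.25) = 4.5.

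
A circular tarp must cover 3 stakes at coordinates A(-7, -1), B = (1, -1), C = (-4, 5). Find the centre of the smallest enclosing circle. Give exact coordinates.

(-3, 0.75)

Side lengths²: AB² = 64, AC² = 45, BC² = 61.
Since AB² = 64 < 61 + 45 = 106, the triangle is acute, so the smallest enclosing circle is the circumcircle.
Circumcentre = (-3, 0.75), r² = 19.0625.
Centre = (-3, 0.75).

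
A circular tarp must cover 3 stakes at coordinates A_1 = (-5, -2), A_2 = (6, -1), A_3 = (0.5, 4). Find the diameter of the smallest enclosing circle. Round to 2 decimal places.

Side lengths²: A_1A_2² = 122, A_1A_3² = 66.25, A_2A_3² = 55.25.
Since A_1A_2² = 122 ≥ 66.25 + 55.25 = 121.5, the angle opposite A_1A_2 is not acute, so the smallest enclosing circle has A_1A_2 as diameter.
Centre = midpoint of A_1A_2 = (0.5, -1.5), r² = 122/4 = 30.5.
Diameter = 2r = 2√(30.5) ≈ 11.05.

11.05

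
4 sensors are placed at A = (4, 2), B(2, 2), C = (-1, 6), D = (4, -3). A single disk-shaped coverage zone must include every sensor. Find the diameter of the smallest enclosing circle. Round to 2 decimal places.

10.30

The minimum enclosing circle of a finite set is fixed by two of the points (as a diameter) or three (as a circumcircle).
The farthest pair is C–D with squared distance 106. The circle on this segment as diameter has centre (1.5, 1.5) and r² = 106/4 = 26.5.
Check A: distance² to centre = 6.5 ≤ 26.5, so it lies inside.
All remaining points lie in this disk, and no smaller disk contains both endpoints, so this is the minimum enclosing circle.
Diameter = 2r = 2√(26.5) ≈ 10.30.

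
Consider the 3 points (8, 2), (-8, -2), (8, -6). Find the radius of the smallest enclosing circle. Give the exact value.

Call the three points A, B, C in the order given.
Side lengths²: AB² = 272, AC² = 64, BC² = 272.
Since BC² = 272 < 272 + 64 = 336, the triangle is acute, so the smallest enclosing circle is the circumcircle.
Circumcentre = (0.5, -2), r² = 72.25.
r = √(72.25) = 8.5.

8.5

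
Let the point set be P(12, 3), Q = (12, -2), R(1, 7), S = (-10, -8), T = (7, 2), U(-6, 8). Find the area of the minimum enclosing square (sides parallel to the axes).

484

The bounding box has width 22 and height 16.
An axis-aligned square enclosing the set must have side ≥ max(width, height).
So the minimum side is max(22, 16) = 22.
Area = 22² = 484.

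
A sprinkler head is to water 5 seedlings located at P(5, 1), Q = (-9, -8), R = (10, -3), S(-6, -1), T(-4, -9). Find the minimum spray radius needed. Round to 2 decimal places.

9.82

The minimum enclosing circle of a finite set is fixed by two of the points (as a diameter) or three (as a circumcircle).
The farthest pair is Q–R with squared distance 386. The circle on this segment as diameter has centre (0.5, -5.5) and r² = 386/4 = 96.5.
Check P: distance² to centre = 62.5 ≤ 96.5, so it lies inside.
All remaining points lie in this disk, and no smaller disk contains both endpoints, so this is the minimum enclosing circle.
r = √(96.5) ≈ 9.82.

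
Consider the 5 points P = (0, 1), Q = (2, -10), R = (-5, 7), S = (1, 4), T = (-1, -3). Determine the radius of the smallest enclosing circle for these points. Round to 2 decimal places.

By Welzl's lemma the MEC is supported by two points (diametrically opposite) or three points (on a circumcircle).
The farthest pair is Q–R with squared distance 338. The circle on this segment as diameter has centre (-1.5, -1.5) and r² = 338/4 = 84.5.
Check P: distance² to centre = 8.5 ≤ 84.5, so it lies inside.
All remaining points lie in this disk, and no smaller disk contains both endpoints, so this is the minimum enclosing circle.
r = √(84.5) ≈ 9.19.

9.19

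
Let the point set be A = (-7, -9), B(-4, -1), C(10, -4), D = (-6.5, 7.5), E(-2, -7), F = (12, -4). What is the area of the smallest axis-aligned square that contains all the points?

The bounding box has width 19 and height 16.5.
An axis-aligned square enclosing the set must have side ≥ max(width, height).
So the minimum side is max(19, 16.5) = 19.
Area = 19² = 361.

361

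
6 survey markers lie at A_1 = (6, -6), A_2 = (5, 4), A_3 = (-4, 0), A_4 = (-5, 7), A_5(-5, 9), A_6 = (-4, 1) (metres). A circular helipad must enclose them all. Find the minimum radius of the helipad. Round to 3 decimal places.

By Welzl's lemma the MEC is supported by two points (diametrically opposite) or three points (on a circumcircle).
The farthest pair is A_1–A_5 with squared distance 346. The circle on this segment as diameter has centre (0.5, 1.5) and r² = 346/4 = 86.5.
Check A_2: distance² to centre = 26.5 ≤ 86.5, so it lies inside.
All remaining points lie in this disk, and no smaller disk contains both endpoints, so this is the minimum enclosing circle.
r = √(86.5) ≈ 9.301.

9.301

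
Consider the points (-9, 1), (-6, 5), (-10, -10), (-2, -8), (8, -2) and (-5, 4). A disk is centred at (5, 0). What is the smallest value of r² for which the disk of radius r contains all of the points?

The required radius is the distance from (5, 0) to the farthest point.
Squared distances: 197, 146, 325, 113, 13, 116.
Maximum is 325, attained at (-10, -10).

325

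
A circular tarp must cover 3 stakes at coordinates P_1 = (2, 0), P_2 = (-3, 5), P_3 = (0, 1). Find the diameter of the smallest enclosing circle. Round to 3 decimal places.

Side lengths²: P_1P_2² = 50, P_1P_3² = 5, P_2P_3² = 25.
Since P_1P_2² = 50 ≥ 25 + 5 = 30, the angle opposite P_1P_2 is not acute, so the smallest enclosing circle has P_1P_2 as diameter.
Centre = midpoint of P_1P_2 = (-0.5, 2.5), r² = 50/4 = 12.5.
Diameter = 2r = 2√(12.5) ≈ 7.071.

7.071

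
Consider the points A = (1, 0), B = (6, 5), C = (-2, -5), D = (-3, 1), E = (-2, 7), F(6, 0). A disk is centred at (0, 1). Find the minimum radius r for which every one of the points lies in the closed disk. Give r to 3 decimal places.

The required radius is the distance from (0, 1) to the farthest point.
Squared distances: 2, 52, 40, 9, 40, 37.
Maximum is 52, attained at B.
r = √52 ≈ 7.211.

7.211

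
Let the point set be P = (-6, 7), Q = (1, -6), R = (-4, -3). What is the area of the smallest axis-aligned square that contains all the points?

169

The bounding box has width 7 and height 13.
An axis-aligned square enclosing the set must have side ≥ max(width, height).
So the minimum side is max(7, 13) = 13.
Area = 13² = 169.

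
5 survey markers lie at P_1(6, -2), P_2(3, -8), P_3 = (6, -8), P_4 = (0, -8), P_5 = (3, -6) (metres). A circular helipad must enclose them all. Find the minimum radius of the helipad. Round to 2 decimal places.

4.24

A smallest enclosing disk is always determined by at most three of the input points on its boundary.
The farthest pair is P_1–P_4 with squared distance 72. The circle on this segment as diameter has centre (3, -5) and r² = 72/4 = 18.
Check P_2: distance² to centre = 9 ≤ 18, so it lies inside.
All remaining points lie in this disk, and no smaller disk contains both endpoints, so this is the minimum enclosing circle.
r = √18 ≈ 4.24.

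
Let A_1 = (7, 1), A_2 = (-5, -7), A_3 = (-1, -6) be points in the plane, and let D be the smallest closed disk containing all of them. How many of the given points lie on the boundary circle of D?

2

Side lengths²: A_1A_2² = 208, A_1A_3² = 113, A_2A_3² = 17.
Since A_1A_2² = 208 ≥ 113 + 17 = 130, the angle opposite A_1A_2 is not acute, so the smallest enclosing circle has A_1A_2 as diameter.
Centre = midpoint of A_1A_2 = (1, -3), r² = 208/4 = 52.
The points at distance exactly r from the centre are A_1, A_2 — 2 points.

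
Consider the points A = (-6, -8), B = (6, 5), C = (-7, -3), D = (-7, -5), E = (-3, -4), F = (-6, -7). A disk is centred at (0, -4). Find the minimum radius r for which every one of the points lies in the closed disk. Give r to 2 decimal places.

10.82

The required radius is the distance from (0, -4) to the farthest point.
Squared distances: 52, 117, 50, 50, 9, 45.
Maximum is 117, attained at B.
r = √117 ≈ 10.82.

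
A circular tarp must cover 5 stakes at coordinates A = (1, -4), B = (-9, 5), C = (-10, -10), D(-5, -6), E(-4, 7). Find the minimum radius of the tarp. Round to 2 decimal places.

The farthest pair is C–E with squared distance 325. The circle on this segment as diameter has centre (-7, -1.5) and r² = 325/4 = 81.25.
Check A: distance² to centre = 70.25 ≤ 81.25, so it lies inside.
All remaining points lie in this disk, and no smaller disk contains both endpoints, so this is the minimum enclosing circle.
r = √(81.25) ≈ 9.01.

9.01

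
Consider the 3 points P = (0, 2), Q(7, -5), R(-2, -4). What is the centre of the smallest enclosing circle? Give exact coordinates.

(2.75, -2.25)

Side lengths²: PQ² = 98, PR² = 40, QR² = 82.
Since PQ² = 98 < 82 + 40 = 122, the triangle is acute, so the smallest enclosing circle is the circumcircle.
Circumcentre = (2.75, -2.25), r² = 25.625.
Centre = (2.75, -2.25).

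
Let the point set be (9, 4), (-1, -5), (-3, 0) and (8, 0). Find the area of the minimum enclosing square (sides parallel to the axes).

The bounding box has width 12 and height 9.
An axis-aligned square enclosing the set must have side ≥ max(width, height).
So the minimum side is max(12, 9) = 12.
Area = 12² = 144.

144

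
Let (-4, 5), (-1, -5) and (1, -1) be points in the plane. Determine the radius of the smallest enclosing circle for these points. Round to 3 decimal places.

5.220

Call the three points A, B, C in the order given.
Side lengths²: AB² = 109, AC² = 61, BC² = 20.
Since AB² = 109 ≥ 61 + 20 = 81, the angle opposite AB is not acute, so the smallest enclosing circle has AB as diameter.
Centre = midpoint of AB = (-2.5, 0), r² = 109/4 = 27.25.
r = √(27.25) ≈ 5.220.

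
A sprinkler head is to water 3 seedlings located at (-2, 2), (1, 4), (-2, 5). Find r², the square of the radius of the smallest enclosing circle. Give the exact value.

65/18

Call the three points A, B, C in the order given.
Side lengths²: AB² = 13, AC² = 9, BC² = 10.
Since AB² = 13 < 10 + 9 = 19, the triangle is acute, so the smallest enclosing circle is the circumcircle.
Circumcentre = (-5/6, 3.5), r² = 65/18.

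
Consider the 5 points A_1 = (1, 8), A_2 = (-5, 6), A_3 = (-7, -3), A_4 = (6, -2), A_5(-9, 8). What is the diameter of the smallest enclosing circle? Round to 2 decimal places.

A smallest enclosing disk is always determined by at most three of the input points on its boundary.
The farthest pair is A_4–A_5 with squared distance 325. The circle on this segment as diameter has centre (-1.5, 3) and r² = 325/4 = 81.25.
Check A_1: distance² to centre = 31.25 ≤ 81.25, so it lies inside.
All remaining points lie in this disk, and no smaller disk contains both endpoints, so this is the minimum enclosing circle.
Diameter = 2r = 2√(81.25) ≈ 18.03.

18.03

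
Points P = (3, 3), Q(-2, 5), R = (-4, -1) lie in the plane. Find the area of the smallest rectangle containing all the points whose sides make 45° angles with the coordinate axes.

38.5

In coordinates u = x + y, v = x − y the rectangle is axis-aligned; the map (x,y)→(u,v) scales areas by 2.
u-values: 6, 3, -5; range = 6 − (-5) = 11.
v-values: 0, -7, -3; range = 0 − (-7) = 7.
Area = (11 × 7) / 2 = 38.5.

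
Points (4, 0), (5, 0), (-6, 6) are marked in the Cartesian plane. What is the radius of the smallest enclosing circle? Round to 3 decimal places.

6.265

Call the three points A, B, C in the order given.
Side lengths²: AB² = 1, AC² = 136, BC² = 157.
Since BC² = 157 ≥ 136 + 1 = 137, the angle opposite BC is not acute, so the smallest enclosing circle has BC as diameter.
Centre = midpoint of BC = (-0.5, 3), r² = 157/4 = 39.25.
r = √(39.25) ≈ 6.265.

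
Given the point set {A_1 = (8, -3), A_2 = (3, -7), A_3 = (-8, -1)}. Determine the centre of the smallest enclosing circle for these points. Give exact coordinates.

Side lengths²: A_1A_2² = 41, A_1A_3² = 260, A_2A_3² = 157.
Since A_1A_3² = 260 ≥ 157 + 41 = 198, the angle opposite A_1A_3 is not acute, so the smallest enclosing circle has A_1A_3 as diameter.
Centre = midpoint of A_1A_3 = (0, -2), r² = 260/4 = 65.
Centre = (0, -2).

(0, -2)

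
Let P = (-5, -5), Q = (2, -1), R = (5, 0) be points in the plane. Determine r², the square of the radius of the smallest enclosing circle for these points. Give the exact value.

Side lengths²: PQ² = 65, PR² = 125, QR² = 10.
Since PR² = 125 ≥ 65 + 10 = 75, the angle opposite PR is not acute, so the smallest enclosing circle has PR as diameter.
Centre = midpoint of PR = (0, -2.5), r² = 125/4 = 31.25.

31.25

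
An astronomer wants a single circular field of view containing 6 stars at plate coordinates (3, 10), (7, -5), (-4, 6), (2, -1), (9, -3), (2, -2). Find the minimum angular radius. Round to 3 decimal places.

8.046

By Welzl's lemma the MEC is supported by two points (diametrically opposite) or three points (on a circumcircle).
The minimum enclosing circle is determined by three boundary points: (3, 10), (7, -5), (-4, 6).
Their circumcentre is (65/22, 43/22) with r² = 15665/242.
The farthest remaining point (9, -3) is at distance² 14785/242 ≤ 15665/242.
r = √(15665/242) ≈ 8.046.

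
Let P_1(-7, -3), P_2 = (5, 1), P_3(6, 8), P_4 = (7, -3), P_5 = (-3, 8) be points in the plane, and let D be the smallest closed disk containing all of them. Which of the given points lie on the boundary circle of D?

P_1, P_3, P_4

By Welzl's lemma the MEC is supported by two points (diametrically opposite) or three points (on a circumcircle).
The minimum enclosing circle is determined by three boundary points: P_1, P_3, P_4.
Their circumcentre is (0, 21/11) with r² = 8845/121.
The farthest remaining point P_5 is at distance² 5578/121 ≤ 8845/121.
The points at distance exactly r from the centre are P_1, P_3, P_4 — 3 points.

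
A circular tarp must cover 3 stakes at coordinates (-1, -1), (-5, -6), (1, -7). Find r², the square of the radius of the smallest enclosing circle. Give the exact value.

Call the three points A, B, C in the order given.
Side lengths²: AB² = 41, AC² = 40, BC² = 37.
Since AB² = 41 < 40 + 37 = 77, the triangle is acute, so the smallest enclosing circle is the circumcircle.
Circumcentre = (-57/34, -155/34), r² = 7585/578.

7585/578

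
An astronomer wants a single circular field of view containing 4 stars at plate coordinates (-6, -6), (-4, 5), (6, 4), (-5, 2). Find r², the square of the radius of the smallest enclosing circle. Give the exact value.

61

The minimum enclosing circle of a finite set is fixed by two of the points (as a diameter) or three (as a circumcircle).
The farthest pair is (-6, -6)–(6, 4) with squared distance 244. The circle on this segment as diameter has centre (0, -1) and r² = 244/4 = 61.
Check (-4, 5): distance² to centre = 52 ≤ 61, so it lies inside.
All remaining points lie in this disk, and no smaller disk contains both endpoints, so this is the minimum enclosing circle.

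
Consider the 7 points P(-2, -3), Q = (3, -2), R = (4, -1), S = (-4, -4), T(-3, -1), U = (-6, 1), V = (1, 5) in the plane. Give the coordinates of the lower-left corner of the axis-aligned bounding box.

x-range [-6, 4], y-range [-4, 5].
The lower-left corner is (-6, -4).

(-6, -4)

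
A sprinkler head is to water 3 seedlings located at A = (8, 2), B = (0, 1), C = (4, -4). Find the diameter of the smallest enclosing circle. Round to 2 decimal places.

Side lengths²: AB² = 65, AC² = 52, BC² = 41.
Since AB² = 65 < 52 + 41 = 93, the triangle is acute, so the smallest enclosing circle is the circumcircle.
Circumcentre = (183/44, 5/22), r² = 34645/1936.
Diameter = 2r = 2√(34645/1936) ≈ 8.46.

8.46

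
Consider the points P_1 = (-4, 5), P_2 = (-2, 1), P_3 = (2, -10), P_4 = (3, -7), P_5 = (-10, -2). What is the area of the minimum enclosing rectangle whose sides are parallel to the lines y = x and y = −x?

136.5

In coordinates u = x + y, v = x − y the rectangle is axis-aligned; the map (x,y)→(u,v) scales areas by 2.
u-values: 1, -1, -8, -4, -12; range = 1 − (-12) = 13.
v-values: -9, -3, 12, 10, -8; range = 12 − (-9) = 21.
Area = (13 × 21) / 2 = 136.5.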